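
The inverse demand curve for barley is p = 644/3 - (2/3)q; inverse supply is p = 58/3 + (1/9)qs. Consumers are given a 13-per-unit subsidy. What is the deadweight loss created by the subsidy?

Deadweight loss = 1521/14

Pre-subsidy: 644/3 - (2/3)q = 58/3 + (1/9)q gives q* = 1758/7 and p* = 992/21.
With the rebate, buyers effectively pay pb = ps − 13, where ps is the price sellers receive.
On the curves, pb = 644/3 - (2/3)q and ps = 58/3 + (1/9)q; the wedge ps − pb = 13 gives 58/3 + (1/9)q − (644/3 - (2/3)q) = 13, so q' = 1875/7.
Then pb = 644/3 − (2/3)·(1875/7) = 758/21 and ps = 58/3 + (1/9)·(1875/7) = 1031/21.
The subsidy expands output by 1875/7 − 1758/7 = 117/7 past the efficient level; on those units the gap between marginal cost and willingness to pay runs from 0 up to 13.
DWL = ½ × 13 × 117/7 = 1521/14.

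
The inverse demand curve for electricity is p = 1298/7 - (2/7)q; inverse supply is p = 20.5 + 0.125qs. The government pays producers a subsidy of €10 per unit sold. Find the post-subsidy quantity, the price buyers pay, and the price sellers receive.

Pre-subsidy: 1298/7 - (2/7)q = 20.5 + 0.125q gives q* = 9236/23 and p* = 1626/23.
With the subsidy, sellers receive ps = pb + 10 for each unit, where pb is the price buyers pay.
On the curves, pb = 1298/7 - (2/7)q and ps = 20.5 + 0.125q; the wedge ps − pb = 10 gives 20.5 + 0.125q − (1298/7 - (2/7)q) = 10, so q' = 9796/23.
Then pb = 1298/7 − (2/7)·(9796/23) = 1466/23 and ps = 20.5 + 0.125·(9796/23) = 1696/23.

q' = 9796/23; buyers pay 1466/23; sellers receive 1696/23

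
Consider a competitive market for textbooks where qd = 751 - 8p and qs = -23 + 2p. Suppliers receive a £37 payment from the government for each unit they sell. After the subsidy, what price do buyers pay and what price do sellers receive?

Pre-subsidy: 751 - 8p = -23 + 2p gives p* = 77.4, q* = 131.8.
With the subsidy, sellers receive ps = pb + 37 for each unit, where pb is the price buyers pay.
Supply in terms of pb becomes qs = -23 + 2(pb + 37) = 51 + 2pb. Setting this equal to demand: 751 - 8pb = 51 + 2pb, so pb = 70.
Sellers receive ps = 70 + 37 = 107; q' = 751 − 8·70 = 191.

Buyers pay £70; sellers receive £107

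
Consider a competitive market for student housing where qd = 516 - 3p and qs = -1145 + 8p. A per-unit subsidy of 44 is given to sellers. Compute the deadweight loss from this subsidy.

Pre-subsidy: 516 - 3p = -1145 + 8p gives p* = 151, q* = 63.
With the subsidy, sellers receive ps = pb + 44 for each unit, where pb is the price buyers pay.
Supply in terms of pb becomes qs = -1145 + 8(pb + 44) = -793 + 8pb. Setting this equal to demand: 516 - 3pb = -793 + 8pb, so pb = 119.
Sellers receive ps = 119 + 44 = 163; q' = 516 − 3·119 = 159.
The subsidy expands output by 159 − 63 = 96 past the efficient level; on those units the gap between marginal cost and willingness to pay runs from 0 up to 44.
DWL = ½ × 44 × 96 = 2112.

Deadweight loss = 2112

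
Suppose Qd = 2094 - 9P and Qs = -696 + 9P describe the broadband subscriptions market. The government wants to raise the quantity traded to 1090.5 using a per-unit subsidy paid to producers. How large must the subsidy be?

Required subsidy s = 87 per unit

At Q = 1090.5, invert demand for the buyer price: Pb = (2094 − 1090.5)/9 = 111.5; invert supply for the seller price: Ps = (1090.5 − (-696))/9 = 198.5.
The subsidy must fill the gap: s = Ps − Pb = 198.5 − 111.5 = 87.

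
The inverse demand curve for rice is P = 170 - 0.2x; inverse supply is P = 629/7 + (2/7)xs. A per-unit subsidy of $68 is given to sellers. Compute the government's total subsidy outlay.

Pre-subsidy: 170 - 0.2x = 629/7 + (2/7)x gives x* = 165 and P* = 137.
With the subsidy, sellers receive Ps = Pb + 68 for each unit, where Pb is the price buyers pay.
On the curves, Pb = 170 - 0.2x and Ps = 629/7 + (2/7)x; the wedge Ps − Pb = 68 gives 629/7 + (2/7)x − (170 - 0.2x) = 68, so x' = 305.
Then Pb = 170 − 0.2·305 = 109 and Ps = 629/7 + (2/7)·305 = 177.
Government outlay = subsidy × quantity = 68 × 305 = 20740.

Government cost = $20740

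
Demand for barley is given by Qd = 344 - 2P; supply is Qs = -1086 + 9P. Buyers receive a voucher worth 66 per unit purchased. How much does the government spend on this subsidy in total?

Government cost = 12672

Pre-subsidy: 344 - 2P = -1086 + 9P gives P* = 130, Q* = 84.
With the rebate, buyers effectively pay Pb = Ps − 66, where Ps is the price sellers receive.
Demand in terms of Ps becomes Qd = 344 − 2(Ps − 66) = 476 - 2Ps. Setting this equal to supply: 476 - 2Ps = -1086 + 9Ps, so Ps = 142.
Buyers pay Pb = 142 − 66 = 76; Q' = -1086 + 9·142 = 192.
Government outlay = subsidy × quantity = 66 × 192 = 12672.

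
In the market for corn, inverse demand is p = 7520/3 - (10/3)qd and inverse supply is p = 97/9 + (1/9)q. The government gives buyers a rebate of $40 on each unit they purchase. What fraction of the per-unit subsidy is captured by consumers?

Pre-subsidy: 7520/3 - (10/3)q = 97/9 + (1/9)q gives q* = 22463/31 and p* = 2830/31.
With the rebate, buyers effectively pay pb = ps − 40, where ps is the price sellers receive.
On the curves, pb = 7520/3 - (10/3)q and ps = 97/9 + (1/9)q; the wedge ps − pb = 40 gives 97/9 + (1/9)q − (7520/3 - (10/3)q) = 40, so q' = 22823/31.
Then pb = 7520/3 − (10/3)·(22823/31) = 1630/31 and ps = 97/9 + (1/9)·(22823/31) = 2870/31.
Buyers' price falls by p* − pb = 2830/31 − 1630/31 = 1200/31; sellers' price rises by ps − p* = 2870/31 − 2830/31 = 40/31.
So consumers capture (1200/31)/40 = 30/31 of each unit of subsidy.

Consumer share = 30/31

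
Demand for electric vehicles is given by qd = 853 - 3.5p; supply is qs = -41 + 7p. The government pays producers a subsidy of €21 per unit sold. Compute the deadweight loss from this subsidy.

Deadweight loss = €514.5

Pre-subsidy: 853 - 3.5p = -41 + 7p gives p* = 596/7, q* = 555.
With the subsidy, sellers receive ps = pb + 21 for each unit, where pb is the price buyers pay.
Supply in terms of pb becomes qs = -41 + 7(pb + 21) = 106 + 7pb. Setting this equal to demand: 853 - 3.5pb = 106 + 7pb, so pb = 498/7.
Sellers receive ps = 498/7 + 21 = 645/7; q' = 853 − 3.5·(498/7) = 604.
The subsidy expands output by 604 − 555 = 49 past the efficient level; on those units the gap between marginal cost and willingness to pay runs from 0 up to 21.
DWL = ½ × 21 × 49 = 514.5.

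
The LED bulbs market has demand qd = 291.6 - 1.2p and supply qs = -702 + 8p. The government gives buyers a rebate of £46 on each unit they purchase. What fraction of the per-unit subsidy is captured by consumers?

Pre-subsidy: 291.6 - 1.2p = -702 + 8p gives p* = 108, q* = 162.
With the rebate, buyers effectively pay pb = ps − 46, where ps is the price sellers receive.
Demand in terms of ps becomes qd = 291.6 − 1.2(ps − 46) = 346.8 - 1.2ps. Setting this equal to supply: 346.8 - 1.2ps = -702 + 8ps, so ps = 114.
Buyers pay pb = 114 − 46 = 68; q' = -702 + 8·114 = 210.
Buyers' price falls by p* − pb = 108 − 68 = 40; sellers' price rises by ps − p* = 114 − 108 = 6.
So consumers capture 40/46 = 20/23 of each unit of subsidy.

Consumer share = 20/23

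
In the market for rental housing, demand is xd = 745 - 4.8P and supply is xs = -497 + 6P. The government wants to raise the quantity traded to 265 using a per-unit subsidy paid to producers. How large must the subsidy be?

Required subsidy s = 27 per unit

At x = 265, invert demand for the buyer price: Pb = (745 − 265)/4.8 = 100; invert supply for the seller price: Ps = (265 − (-497))/6 = 127.
The subsidy must fill the gap: s = Ps − Pb = 127 − 100 = 27.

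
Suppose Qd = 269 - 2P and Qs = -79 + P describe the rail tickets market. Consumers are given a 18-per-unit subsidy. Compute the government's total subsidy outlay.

Government cost = 882

Pre-subsidy: 269 - 2P = -79 + P gives P* = 116, Q* = 37.
With the rebate, buyers effectively pay Pb = Ps − 18, where Ps is the price sellers receive.
Demand in terms of Ps becomes Qd = 269 − 2(Ps − 18) = 305 - 2Ps. Setting this equal to supply: 305 - 2Ps = -79 + Ps, so Ps = 128.
Buyers pay Pb = 128 − 18 = 110; Q' = -79 + 1·128 = 49.
Government outlay = subsidy × quantity = 18 × 49 = 882.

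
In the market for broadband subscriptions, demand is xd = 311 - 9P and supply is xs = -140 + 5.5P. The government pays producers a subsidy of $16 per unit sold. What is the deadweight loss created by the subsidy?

Pre-subsidy: 311 - 9P = -140 + 5.5P gives P* = 902/29, x* = 901/29.
With the subsidy, sellers receive Ps = Pb + 16 for each unit, where Pb is the price buyers pay.
Supply in terms of Pb becomes xs = -140 + 5.5(Pb + 16) = -52 + 5.5Pb. Setting this equal to demand: 311 - 9Pb = -52 + 5.5Pb, so Pb = 726/29.
Sellers receive Ps = 726/29 + 16 = 1190/29; x' = 311 − 9·(726/29) = 2485/29.
The subsidy expands output by 2485/29 − 901/29 = 1584/29 past the efficient level; on those units the gap between marginal cost and willingness to pay runs from 0 up to 16.
DWL = ½ × 16 × 1584/29 = 12672/29.

Deadweight loss = 12672/29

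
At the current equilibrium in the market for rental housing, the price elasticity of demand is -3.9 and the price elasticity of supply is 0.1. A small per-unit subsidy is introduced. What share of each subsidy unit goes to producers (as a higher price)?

Producer share = 0.975

For a small subsidy around the equilibrium, the benefit split depends on the relative slopes, which at a point are proportional to the elasticities.
Buyer share = εs/(εs + |εd|) = 0.1/(0.1 + 3.9) = 0.025; seller share = |εd|/(εs + |εd|) = 0.975.
So producers capture 0.975 of the subsidy.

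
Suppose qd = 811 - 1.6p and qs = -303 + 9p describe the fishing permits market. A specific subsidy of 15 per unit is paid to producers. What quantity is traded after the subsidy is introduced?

q' = 35151/53

Pre-subsidy: 811 - 1.6p = -303 + 9p gives p* = 5570/53, q* = 34071/53.
With the subsidy, sellers receive ps = pb + 15 for each unit, where pb is the price buyers pay.
Supply in terms of pb becomes qs = -303 + 9(pb + 15) = -168 + 9pb. Setting this equal to demand: 811 - 1.6pb = -168 + 9pb, so pb = 4895/53.
Sellers receive ps = 4895/53 + 15 = 5690/53; q' = 811 − 1.6·(4895/53) = 35151/53.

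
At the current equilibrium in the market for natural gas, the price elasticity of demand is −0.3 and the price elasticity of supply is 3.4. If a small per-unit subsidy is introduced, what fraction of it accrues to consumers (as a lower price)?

For a small subsidy around the equilibrium, the benefit split depends on the relative slopes, which at a point are proportional to the elasticities.
Buyer share = εs/(εs + |εd|) = 3.4/(3.4 + 0.3) = 34/37; seller share = |εd|/(εs + |εd|) = 3/37.

Consumer share = 34/37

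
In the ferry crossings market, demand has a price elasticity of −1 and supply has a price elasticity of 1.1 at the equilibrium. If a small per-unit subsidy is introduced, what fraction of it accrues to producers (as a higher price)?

For a small subsidy around the equilibrium, the benefit split depends on the relative slopes, which at a point are proportional to the elasticities.
Buyer share = εs/(εs + |εd|) = 1.1/(1.1 + 1) = 11/21; seller share = |εd|/(εs + |εd|) = 10/21.
So producers capture 10/21 of the subsidy.

Producer share = 10/21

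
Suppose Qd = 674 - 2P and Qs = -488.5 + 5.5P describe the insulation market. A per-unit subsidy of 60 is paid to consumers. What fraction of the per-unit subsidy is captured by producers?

Pre-subsidy: 674 - 2P = -488.5 + 5.5P gives P* = 155, Q* = 364.
With the rebate, buyers effectively pay Pb = Ps − 60, where Ps is the price sellers receive.
Demand in terms of Ps becomes Qd = 674 − 2(Ps − 60) = 794 - 2Ps. Setting this equal to supply: 794 - 2Ps = -488.5 + 5.5Ps, so Ps = 171.
Buyers pay Pb = 171 − 60 = 111; Q' = -488.5 + 5.5·171 = 452.
Buyers' price falls by P* − Pb = 155 − 111 = 44; sellers' price rises by Ps − P* = 171 − 155 = 16.
So producers capture 16/60 = 4/15 of each unit of subsidy.

Producer share = 4/15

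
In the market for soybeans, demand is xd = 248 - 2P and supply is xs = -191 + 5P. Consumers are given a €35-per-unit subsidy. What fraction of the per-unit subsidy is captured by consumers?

Pre-subsidy: 248 - 2P = -191 + 5P gives P* = 439/7, x* = 858/7.
With the rebate, buyers effectively pay Pb = Ps − 35, where Ps is the price sellers receive.
Demand in terms of Ps becomes xd = 248 − 2(Ps − 35) = 318 - 2Ps. Setting this equal to supply: 318 - 2Ps = -191 + 5Ps, so Ps = 509/7.
Buyers pay Pb = 509/7 − 35 = 264/7; x' = -191 + 5·(509/7) = 1208/7.
Buyers' price falls by P* − Pb = 439/7 − 264/7 = 25; sellers' price rises by Ps − P* = 509/7 − 439/7 = 10.
So consumers capture 25/35 = 5/7 of each unit of subsidy.

Consumer share = 5/7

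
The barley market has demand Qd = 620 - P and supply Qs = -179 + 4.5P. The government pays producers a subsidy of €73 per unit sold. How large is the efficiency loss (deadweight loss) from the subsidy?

Pre-subsidy: 620 - P = -179 + 4.5P gives P* = 1598/11, Q* = 5222/11.
With the subsidy, sellers receive Ps = Pb + 73 for each unit, where Pb is the price buyers pay.
Supply in terms of Pb becomes Qs = -179 + 4.5(Pb + 73) = 149.5 + 4.5Pb. Setting this equal to demand: 620 - Pb = 149.5 + 4.5Pb, so Pb = 941/11.
Sellers receive Ps = 941/11 + 73 = 1744/11; Q' = 620 − 1·(941/11) = 5879/11.
The subsidy expands output by 5879/11 − 5222/11 = 657/11 past the efficient level; on those units the gap between marginal cost and willingness to pay runs from 0 up to 73.
DWL = ½ × 73 × 657/11 = 47961/22.

Deadweight loss = 47961/22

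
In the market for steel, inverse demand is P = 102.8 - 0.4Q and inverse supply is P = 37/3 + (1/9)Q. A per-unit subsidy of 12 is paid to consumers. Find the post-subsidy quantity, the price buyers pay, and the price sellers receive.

Q' = 4611/23; buyers pay 520/23; sellers receive 796/23

Pre-subsidy: 102.8 - 0.4Q = 37/3 + (1/9)Q gives Q* = 177 and P* = 32.
With the rebate, buyers effectively pay Pb = Ps − 12, where Ps is the price sellers receive.
On the curves, Pb = 102.8 - 0.4Q and Ps = 37/3 + (1/9)Q; the wedge Ps − Pb = 12 gives 37/3 + (1/9)Q − (102.8 - 0.4Q) = 12, so Q' = 4611/23.
Then Pb = 102.8 − 0.4·(4611/23) = 520/23 and Ps = 37/3 + (1/9)·(4611/23) = 796/23.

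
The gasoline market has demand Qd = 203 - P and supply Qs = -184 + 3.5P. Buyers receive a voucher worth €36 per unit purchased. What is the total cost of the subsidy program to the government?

Government cost = €5220

Pre-subsidy: 203 - P = -184 + 3.5P gives P* = 86, Q* = 117.
With the rebate, buyers effectively pay Pb = Ps − 36, where Ps is the price sellers receive.
Demand in terms of Ps becomes Qd = 203 − 1(Ps − 36) = 239 - Ps. Setting this equal to supply: 239 - Ps = -184 + 3.5Ps, so Ps = 94.
Buyers pay Pb = 94 − 36 = 58; Q' = -184 + 3.5·94 = 145.
Government outlay = subsidy × quantity = 36 × 145 = 5220.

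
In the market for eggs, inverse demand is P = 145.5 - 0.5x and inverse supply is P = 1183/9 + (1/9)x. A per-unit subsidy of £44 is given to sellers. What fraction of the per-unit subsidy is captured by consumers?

Pre-subsidy: 145.5 - 0.5x = 1183/9 + (1/9)x gives x* = 23 and P* = 134.
With the subsidy, sellers receive Ps = Pb + 44 for each unit, where Pb is the price buyers pay.
On the curves, Pb = 145.5 - 0.5x and Ps = 1183/9 + (1/9)x; the wedge Ps − Pb = 44 gives 1183/9 + (1/9)x − (145.5 - 0.5x) = 44, so x' = 95.
Then Pb = 145.5 − 0.5·95 = 98 and Ps = 1183/9 + (1/9)·95 = 142.
Buyers' price falls by P* − Pb = 134 − 98 = 36; sellers' price rises by Ps − P* = 142 − 134 = 8.
So consumers capture 36/44 = 9/11 of each unit of subsidy.

Consumer share = 9/11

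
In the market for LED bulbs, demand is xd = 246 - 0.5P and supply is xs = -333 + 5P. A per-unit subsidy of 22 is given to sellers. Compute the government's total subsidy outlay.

Government cost = 4474

Pre-subsidy: 246 - 0.5P = -333 + 5P gives P* = 1158/11, x* = 2127/11.
With the subsidy, sellers receive Ps = Pb + 22 for each unit, where Pb is the price buyers pay.
Supply in terms of Pb becomes xs = -333 + 5(Pb + 22) = -223 + 5Pb. Setting this equal to demand: 246 - 0.5Pb = -223 + 5Pb, so Pb = 938/11.
Sellers receive Ps = 938/11 + 22 = 1180/11; x' = 246 − 0.5·(938/11) = 2237/11.
Government outlay = subsidy × quantity = 22 × 2237/11 = 4474.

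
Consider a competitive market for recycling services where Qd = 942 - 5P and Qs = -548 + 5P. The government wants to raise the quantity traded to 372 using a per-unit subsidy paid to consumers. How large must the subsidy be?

At Q = 372, invert demand for the buyer price: Pb = (942 − 372)/5 = 114; invert supply for the seller price: Ps = (372 − (-548))/5 = 184.
The subsidy must fill the gap: s = Ps − Pb = 184 − 114 = 70.

Required subsidy s = 70 per unit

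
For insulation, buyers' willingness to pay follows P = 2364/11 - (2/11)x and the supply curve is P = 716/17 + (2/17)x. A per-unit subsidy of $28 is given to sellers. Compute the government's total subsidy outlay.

Government cost = $18774

Pre-subsidy: 2364/11 - (2/11)x = 716/17 + (2/17)x gives x* = 577 and P* = 110.
With the subsidy, sellers receive Ps = Pb + 28 for each unit, where Pb is the price buyers pay.
On the curves, Pb = 2364/11 - (2/11)x and Ps = 716/17 + (2/17)x; the wedge Ps − Pb = 28 gives 716/17 + (2/17)x − (2364/11 - (2/11)x) = 28, so x' = 670.5.
Then Pb = 2364/11 − (2/11)·670.5 = 93 and Ps = 716/17 + (2/17)·670.5 = 121.
Government outlay = subsidy × quantity = 28 × 670.5 = 18774.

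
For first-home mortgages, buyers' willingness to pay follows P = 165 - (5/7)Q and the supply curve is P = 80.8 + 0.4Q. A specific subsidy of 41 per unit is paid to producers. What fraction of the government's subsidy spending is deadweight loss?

Pre-subsidy: 165 - (5/7)Q = 80.8 + 0.4Q gives Q* = 2947/39 and P* = 4330/39.
With the subsidy, sellers receive Ps = Pb + 41 for each unit, where Pb is the price buyers pay.
On the curves, Pb = 165 - (5/7)Q and Ps = 80.8 + 0.4Q; the wedge Ps − Pb = 41 gives 80.8 + 0.4Q − (165 - (5/7)Q) = 41, so Q' = 4382/39.
Then Pb = 165 − (5/7)·(4382/39) = 3305/39 and Ps = 80.8 + 0.4·(4382/39) = 4904/39.
ΔCS = ½(2947/39 + 4382/39)(4330/39 − 3305/39) = 2504075/1014; ΔPS = ½(2947/39 + 4382/39)(4904/39 − 4330/39) = 701141/507.
Government spending = 41 × 4382/39 = 179662/39.
DWL = ½ × 41 × (4382/39 − 2947/39) = 58835/78; fraction = (58835/78) / (179662/39) = 205/1252.

DWL / government spending = 205/1252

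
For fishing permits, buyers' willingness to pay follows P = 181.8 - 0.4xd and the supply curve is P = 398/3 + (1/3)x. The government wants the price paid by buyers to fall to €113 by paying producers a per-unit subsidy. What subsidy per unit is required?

Required subsidy s = €77 per unit

At a buyer price of 113, quantity demanded is 454.5 − 2.5·113 = 172.
Sellers supply 172 only when they receive Ps = 398/3 + (1/3)·172 = 190.
s = Ps − Pb = 190 − 113 = 77.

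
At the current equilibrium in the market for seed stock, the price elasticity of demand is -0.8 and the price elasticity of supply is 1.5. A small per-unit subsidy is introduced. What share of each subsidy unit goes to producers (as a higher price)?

For a small subsidy around the equilibrium, the benefit split depends on the relative slopes, which at a point are proportional to the elasticities.
Buyer share = εs/(εs + |εd|) = 1.5/(1.5 + 0.8) = 15/23; seller share = |εd|/(εs + |εd|) = 8/23.
So producers capture 8/23 of the subsidy.

Producer share = 8/23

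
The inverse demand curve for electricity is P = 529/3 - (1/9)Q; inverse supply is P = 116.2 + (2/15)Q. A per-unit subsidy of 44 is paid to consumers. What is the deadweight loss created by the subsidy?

Pre-subsidy: 529/3 - (1/9)Q = 116.2 + (2/15)Q gives Q* = 246 and P* = 149.
With the rebate, buyers effectively pay Pb = Ps − 44, where Ps is the price sellers receive.
On the curves, Pb = 529/3 - (1/9)Q and Ps = 116.2 + (2/15)Q; the wedge Ps − Pb = 44 gives 116.2 + (2/15)Q − (529/3 - (1/9)Q) = 44, so Q' = 426.
Then Pb = 529/3 − (1/9)·426 = 129 and Ps = 116.2 + (2/15)·426 = 173.
The subsidy expands output by 426 − 246 = 180 past the efficient level; on those units the gap between marginal cost and willingness to pay runs from 0 up to 44.
DWL = ½ × 44 × 180 = 3960.

Deadweight loss = 3960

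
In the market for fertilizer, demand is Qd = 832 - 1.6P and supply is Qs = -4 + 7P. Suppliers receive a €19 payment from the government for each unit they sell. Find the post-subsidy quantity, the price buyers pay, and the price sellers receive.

Q' = 30152/43; buyers pay 3515/43; sellers receive 4332/43

Pre-subsidy: 832 - 1.6P = -4 + 7P gives P* = 4180/43, Q* = 29088/43.
With the subsidy, sellers receive Ps = Pb + 19 for each unit, where Pb is the price buyers pay.
Supply in terms of Pb becomes Qs = -4 + 7(Pb + 19) = 129 + 7Pb. Setting this equal to demand: 832 - 1.6Pb = 129 + 7Pb, so Pb = 3515/43.
Sellers receive Ps = 3515/43 + 19 = 4332/43; Q' = 832 − 1.6·(3515/43) = 30152/43.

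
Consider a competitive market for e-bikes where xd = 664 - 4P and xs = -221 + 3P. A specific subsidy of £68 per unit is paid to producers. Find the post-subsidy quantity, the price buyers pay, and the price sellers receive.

x' = 1924/7; buyers pay 681/7; sellers receive 1157/7

Pre-subsidy: 664 - 4P = -221 + 3P gives P* = 885/7, x* = 1108/7.
With the subsidy, sellers receive Ps = Pb + 68 for each unit, where Pb is the price buyers pay.
Supply in terms of Pb becomes xs = -221 + 3(Pb + 68) = -17 + 3Pb. Setting this equal to demand: 664 - 4Pb = -17 + 3Pb, so Pb = 681/7.
Sellers receive Ps = 681/7 + 68 = 1157/7; x' = 664 − 4·(681/7) = 1924/7.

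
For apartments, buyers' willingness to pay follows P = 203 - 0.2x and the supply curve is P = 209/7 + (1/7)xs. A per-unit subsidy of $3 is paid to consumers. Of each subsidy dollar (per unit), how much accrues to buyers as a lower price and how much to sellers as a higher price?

Pre-subsidy: 203 - 0.2x = 209/7 + (1/7)x gives x* = 505 and P* = 102.
With the rebate, buyers effectively pay Pb = Ps − 3, where Ps is the price sellers receive.
On the curves, Pb = 203 - 0.2x and Ps = 209/7 + (1/7)x; the wedge Ps − Pb = 3 gives 209/7 + (1/7)x − (203 - 0.2x) = 3, so x' = 513.75.
Then Pb = 203 − 0.2·513.75 = 100.25 and Ps = 209/7 + (1/7)·513.75 = 103.25.
Buyers' price falls by P* − Pb = 102 − 100.25 = 1.75; sellers' price rises by Ps − P* = 103.25 − 102 = 1.25.

Buyers gain $1.75 per unit; sellers gain $1.25 per unit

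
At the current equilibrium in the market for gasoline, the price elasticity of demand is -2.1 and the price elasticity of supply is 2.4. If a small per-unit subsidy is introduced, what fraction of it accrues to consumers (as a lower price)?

Consumer share = 8/15

For a small subsidy around the equilibrium, the benefit split depends on the relative slopes, which at a point are proportional to the elasticities.
Buyer share = εs/(εs + |εd|) = 2.4/(2.4 + 2.1) = 8/15; seller share = |εd|/(εs + |εd|) = 7/15.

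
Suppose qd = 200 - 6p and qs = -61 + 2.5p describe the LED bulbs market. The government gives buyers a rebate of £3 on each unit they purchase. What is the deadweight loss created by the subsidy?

Deadweight loss = 135/17

Pre-subsidy: 200 - 6p = -61 + 2.5p gives p* = 522/17, q* = 268/17.
With the rebate, buyers effectively pay pb = ps − 3, where ps is the price sellers receive.
Demand in terms of ps becomes qd = 200 − 6(ps − 3) = 218 - 6ps. Setting this equal to supply: 218 - 6ps = -61 + 2.5ps, so ps = 558/17.
Buyers pay pb = 558/17 − 3 = 507/17; q' = -61 + 2.5·(558/17) = 358/17.
The subsidy expands output by 358/17 − 268/17 = 90/17 past the efficient level; on those units the gap between marginal cost and willingness to pay runs from 0 up to 3.
DWL = ½ × 3 × 90/17 = 135/17.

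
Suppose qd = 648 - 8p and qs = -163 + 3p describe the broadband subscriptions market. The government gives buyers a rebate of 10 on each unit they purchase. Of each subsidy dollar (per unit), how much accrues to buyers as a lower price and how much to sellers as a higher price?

Buyers gain 30/11 per unit; sellers gain 80/11 per unit

Pre-subsidy: 648 - 8p = -163 + 3p gives p* = 811/11, q* = 640/11.
With the rebate, buyers effectively pay pb = ps − 10, where ps is the price sellers receive.
Demand in terms of ps becomes qd = 648 − 8(ps − 10) = 728 - 8ps. Setting this equal to supply: 728 - 8ps = -163 + 3ps, so ps = 81.
Buyers pay pb = 81 − 10 = 71; q' = -163 + 3·81 = 80.
Buyers' price falls by p* − pb = 811/11 − 71 = 30/11; sellers' price rises by ps − p* = 81 − 811/11 = 80/11.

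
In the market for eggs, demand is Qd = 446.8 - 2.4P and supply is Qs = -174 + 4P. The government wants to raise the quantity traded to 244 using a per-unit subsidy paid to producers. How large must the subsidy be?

Required subsidy s = 20 per unit

At Q = 244, invert demand for the buyer price: Pb = (446.8 − 244)/2.4 = 84.5; invert supply for the seller price: Ps = (244 − (-174))/4 = 104.5.
The subsidy must fill the gap: s = Ps − Pb = 104.5 − 84.5 = 20.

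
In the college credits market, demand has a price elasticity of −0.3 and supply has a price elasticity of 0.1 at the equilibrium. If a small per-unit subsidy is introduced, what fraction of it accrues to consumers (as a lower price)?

For a small subsidy around the equilibrium, the benefit split depends on the relative slopes, which at a point are proportional to the elasticities.
Buyer share = εs/(εs + |εd|) = 0.1/(0.1 + 0.3) = 0.25; seller share = |εd|/(εs + |εd|) = 0.75.

Consumer share = 0.25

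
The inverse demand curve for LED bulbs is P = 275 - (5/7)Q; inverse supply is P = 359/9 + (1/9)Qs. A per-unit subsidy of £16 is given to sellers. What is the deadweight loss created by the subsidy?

Pre-subsidy: 275 - (5/7)Q = 359/9 + (1/9)Q gives Q* = 3703/13 and P* = 930/13.
With the subsidy, sellers receive Ps = Pb + 16 for each unit, where Pb is the price buyers pay.
On the curves, Pb = 275 - (5/7)Q and Ps = 359/9 + (1/9)Q; the wedge Ps − Pb = 16 gives 359/9 + (1/9)Q − (275 - (5/7)Q) = 16, so Q' = 3955/13.
Then Pb = 275 − (5/7)·(3955/13) = 750/13 and Ps = 359/9 + (1/9)·(3955/13) = 958/13.
The subsidy expands output by 3955/13 − 3703/13 = 252/13 past the efficient level; on those units the gap between marginal cost and willingness to pay runs from 0 up to 16.
DWL = ½ × 16 × 252/13 = 2016/13.

Deadweight loss = 2016/13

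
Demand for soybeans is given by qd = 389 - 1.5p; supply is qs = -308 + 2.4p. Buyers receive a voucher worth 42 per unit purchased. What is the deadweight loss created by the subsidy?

Deadweight loss = 10584/13

Pre-subsidy: 389 - 1.5p = -308 + 2.4p gives p* = 6970/39, q* = 1572/13.
With the rebate, buyers effectively pay pb = ps − 42, where ps is the price sellers receive.
Demand in terms of ps becomes qd = 389 − 1.5(ps − 42) = 452 - 1.5ps. Setting this equal to supply: 452 - 1.5ps = -308 + 2.4ps, so ps = 7600/39.
Buyers pay pb = 7600/39 − 42 = 5962/39; q' = -308 + 2.4·(7600/39) = 2076/13.
The subsidy expands output by 2076/13 − 1572/13 = 504/13 past the efficient level; on those units the gap between marginal cost and willingness to pay runs from 0 up to 42.
DWL = ½ × 42 × 504/13 = 10584/13.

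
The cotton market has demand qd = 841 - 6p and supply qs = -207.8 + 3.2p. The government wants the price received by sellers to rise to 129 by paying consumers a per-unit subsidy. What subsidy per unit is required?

At a seller price of 129, quantity supplied is -207.8 + 3.2·129 = 205.
Buyers absorb 205 only when they pay pb with 841 − 6·pb = 205, i.e. pb = 106.
s = ps − pb = 129 − 106 = 23.

Required subsidy s = 23 per unit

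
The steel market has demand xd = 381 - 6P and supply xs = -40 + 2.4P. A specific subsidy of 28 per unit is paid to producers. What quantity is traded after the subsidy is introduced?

x' = 898/7

Pre-subsidy: 381 - 6P = -40 + 2.4P gives P* = 2105/42, x* = 562/7.
With the subsidy, sellers receive Ps = Pb + 28 for each unit, where Pb is the price buyers pay.
Supply in terms of Pb becomes xs = -40 + 2.4(Pb + 28) = 27.2 + 2.4Pb. Setting this equal to demand: 381 - 6Pb = 27.2 + 2.4Pb, so Pb = 1769/42.
Sellers receive Ps = 1769/42 + 28 = 2945/42; x' = 381 − 6·(1769/42) = 898/7.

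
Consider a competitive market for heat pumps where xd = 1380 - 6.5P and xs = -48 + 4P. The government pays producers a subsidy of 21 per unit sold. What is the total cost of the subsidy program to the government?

Pre-subsidy: 1380 - 6.5P = -48 + 4P gives P* = 136, x* = 496.
With the subsidy, sellers receive Ps = Pb + 21 for each unit, where Pb is the price buyers pay.
Supply in terms of Pb becomes xs = -48 + 4(Pb + 21) = 36 + 4Pb. Setting this equal to demand: 1380 - 6.5Pb = 36 + 4Pb, so Pb = 128.
Sellers receive Ps = 128 + 21 = 149; x' = 1380 − 6.5·128 = 548.
Government outlay = subsidy × quantity = 21 × 548 = 11508.

Government cost = 11508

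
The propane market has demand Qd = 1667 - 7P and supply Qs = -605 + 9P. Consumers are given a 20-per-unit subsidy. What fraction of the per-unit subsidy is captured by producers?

Pre-subsidy: 1667 - 7P = -605 + 9P gives P* = 142, Q* = 673.
With the rebate, buyers effectively pay Pb = Ps − 20, where Ps is the price sellers receive.
Demand in terms of Ps becomes Qd = 1667 − 7(Ps − 20) = 1807 - 7Ps. Setting this equal to supply: 1807 - 7Ps = -605 + 9Ps, so Ps = 150.75.
Buyers pay Pb = 150.75 − 20 = 130.75; Q' = -605 + 9·150.75 = 751.75.
Buyers' price falls by P* − Pb = 142 − 130.75 = 11.25; sellers' price rises by Ps − P* = 150.75 − 142 = 8.75.
So producers capture 8.75/20 = 0.4375 of each unit of subsidy.

Producer share = 0.4375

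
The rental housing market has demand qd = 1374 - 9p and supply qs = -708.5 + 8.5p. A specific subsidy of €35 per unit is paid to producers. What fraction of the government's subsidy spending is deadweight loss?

Pre-subsidy: 1374 - 9p = -708.5 + 8.5p gives p* = 119, q* = 303.
With the subsidy, sellers receive ps = pb + 35 for each unit, where pb is the price buyers pay.
Supply in terms of pb becomes qs = -708.5 + 8.5(pb + 35) = -411 + 8.5pb. Setting this equal to demand: 1374 - 9pb = -411 + 8.5pb, so pb = 102.
Sellers receive ps = 102 + 35 = 137; q' = 1374 − 9·102 = 456.
ΔCS = ½(303 + 456)(119 − 102) = 6451.5; ΔPS = ½(303 + 456)(137 − 119) = 6831.
Government spending = 35 × 456 = 15960.
DWL = ½ × 35 × (456 − 303) = 2677.5; fraction = 2677.5 / 15960 = 51/304.

DWL / government spending = 51/304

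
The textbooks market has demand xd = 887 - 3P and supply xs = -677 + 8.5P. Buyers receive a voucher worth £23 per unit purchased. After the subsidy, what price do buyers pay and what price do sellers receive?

Buyers pay £119; sellers receive £142

Pre-subsidy: 887 - 3P = -677 + 8.5P gives P* = 136, x* = 479.
With the rebate, buyers effectively pay Pb = Ps − 23, where Ps is the price sellers receive.
Demand in terms of Ps becomes xd = 887 − 3(Ps − 23) = 956 - 3Ps. Setting this equal to supply: 956 - 3Ps = -677 + 8.5Ps, so Ps = 142.
Buyers pay Pb = 142 − 23 = 119; x' = -677 + 8.5·142 = 530.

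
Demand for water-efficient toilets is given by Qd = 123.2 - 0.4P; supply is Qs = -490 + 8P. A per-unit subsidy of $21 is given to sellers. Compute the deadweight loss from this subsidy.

Deadweight loss = $84

Pre-subsidy: 123.2 - 0.4P = -490 + 8P gives P* = 73, Q* = 94.
With the subsidy, sellers receive Ps = Pb + 21 for each unit, where Pb is the price buyers pay.
Supply in terms of Pb becomes Qs = -490 + 8(Pb + 21) = -322 + 8Pb. Setting this equal to demand: 123.2 - 0.4Pb = -322 + 8Pb, so Pb = 53.
Sellers receive Ps = 53 + 21 = 74; Q' = 123.2 − 0.4·53 = 102.
The subsidy expands output by 102 − 94 = 8 past the efficient level; on those units the gap between marginal cost and willingness to pay runs from 0 up to 21.
DWL = ½ × 21 × 8 = 84.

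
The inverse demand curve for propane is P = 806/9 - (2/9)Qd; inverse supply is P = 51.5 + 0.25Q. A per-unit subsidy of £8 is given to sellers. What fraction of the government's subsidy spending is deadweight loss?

DWL / government spending = 72/829

Pre-subsidy: 806/9 - (2/9)Q = 51.5 + 0.25Q gives Q* = 1370/17 and P* = 1218/17.
With the subsidy, sellers receive Ps = Pb + 8 for each unit, where Pb is the price buyers pay.
On the curves, Pb = 806/9 - (2/9)Q and Ps = 51.5 + 0.25Q; the wedge Ps − Pb = 8 gives 51.5 + 0.25Q − (806/9 - (2/9)Q) = 8, so Q' = 1658/17.
Then Pb = 806/9 − (2/9)·(1658/17) = 1154/17 and Ps = 51.5 + 0.25·(1658/17) = 1290/17.
ΔCS = ½(1370/17 + 1658/17)(1218/17 − 1154/17) = 96896/289; ΔPS = ½(1370/17 + 1658/17)(1290/17 − 1218/17) = 109008/289.
Government spending = 8 × 1658/17 = 13264/17.
DWL = ½ × 8 × (1658/17 − 1370/17) = 1152/17; fraction = (1152/17) / (13264/17) = 72/829.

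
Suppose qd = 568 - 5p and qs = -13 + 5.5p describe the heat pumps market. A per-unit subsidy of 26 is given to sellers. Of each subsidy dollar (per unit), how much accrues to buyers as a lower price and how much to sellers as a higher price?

Pre-subsidy: 568 - 5p = -13 + 5.5p gives p* = 166/3, q* = 874/3.
With the subsidy, sellers receive ps = pb + 26 for each unit, where pb is the price buyers pay.
Supply in terms of pb becomes qs = -13 + 5.5(pb + 26) = 130 + 5.5pb. Setting this equal to demand: 568 - 5pb = 130 + 5.5pb, so pb = 292/7.
Sellers receive ps = 292/7 + 26 = 474/7; q' = 568 − 5·(292/7) = 2516/7.
Buyers' price falls by p* − pb = 166/3 − 292/7 = 286/21; sellers' price rises by ps − p* = 474/7 − 166/3 = 260/21.

Buyers gain 286/21 per unit; sellers gain 260/21 per unit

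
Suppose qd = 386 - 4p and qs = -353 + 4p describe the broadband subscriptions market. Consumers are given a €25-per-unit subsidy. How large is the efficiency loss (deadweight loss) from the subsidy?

Deadweight loss = €625

Pre-subsidy: 386 - 4p = -353 + 4p gives p* = 92.375, q* = 16.5.
With the rebate, buyers effectively pay pb = ps − 25, where ps is the price sellers receive.
Demand in terms of ps becomes qd = 386 − 4(ps − 25) = 486 - 4ps. Setting this equal to supply: 486 - 4ps = -353 + 4ps, so ps = 104.875.
Buyers pay pb = 104.875 − 25 = 79.875; q' = -353 + 4·104.875 = 66.5.
The subsidy expands output by 66.5 − 16.5 = 50 past the efficient level; on those units the gap between marginal cost and willingness to pay runs from 0 up to 25.
DWL = ½ × 25 × 50 = 625.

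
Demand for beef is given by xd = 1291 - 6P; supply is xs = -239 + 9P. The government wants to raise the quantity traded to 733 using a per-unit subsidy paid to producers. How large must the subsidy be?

Required subsidy s = 15 per unit

At x = 733, invert demand for the buyer price: Pb = (1291 − 733)/6 = 93; invert supply for the seller price: Ps = (733 − (-239))/9 = 108.
The subsidy must fill the gap: s = Ps − Pb = 108 − 93 = 15.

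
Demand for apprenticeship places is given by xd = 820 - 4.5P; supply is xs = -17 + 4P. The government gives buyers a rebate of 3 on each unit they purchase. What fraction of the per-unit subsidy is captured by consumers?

Consumer share = 8/17

Pre-subsidy: 820 - 4.5P = -17 + 4P gives P* = 1674/17, x* = 6407/17.
With the rebate, buyers effectively pay Pb = Ps − 3, where Ps is the price sellers receive.
Demand in terms of Ps becomes xd = 820 − 4.5(Ps − 3) = 833.5 - 4.5Ps. Setting this equal to supply: 833.5 - 4.5Ps = -17 + 4Ps, so Ps = 1701/17.
Buyers pay Pb = 1701/17 − 3 = 1650/17; x' = -17 + 4·(1701/17) = 6515/17.
Buyers' price falls by P* − Pb = 1674/17 − 1650/17 = 24/17; sellers' price rises by Ps − P* = 1701/17 − 1674/17 = 27/17.
So consumers capture (24/17)/3 = 8/17 of each unit of subsidy.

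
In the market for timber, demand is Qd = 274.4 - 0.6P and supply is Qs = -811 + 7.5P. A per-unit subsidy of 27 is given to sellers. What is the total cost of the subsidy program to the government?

Government cost = 5643

Pre-subsidy: 274.4 - 0.6P = -811 + 7.5P gives P* = 134, Q* = 194.
With the subsidy, sellers receive Ps = Pb + 27 for each unit, where Pb is the price buyers pay.
Supply in terms of Pb becomes Qs = -811 + 7.5(Pb + 27) = -608.5 + 7.5Pb. Setting this equal to demand: 274.4 - 0.6Pb = -608.5 + 7.5Pb, so Pb = 109.
Sellers receive Ps = 109 + 27 = 136; Q' = 274.4 − 0.6·109 = 209.
Government outlay = subsidy × quantity = 27 × 209 = 5643.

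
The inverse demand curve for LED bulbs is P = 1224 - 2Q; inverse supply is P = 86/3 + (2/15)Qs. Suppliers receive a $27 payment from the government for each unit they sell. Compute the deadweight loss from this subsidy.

Deadweight loss = $170.859375

Pre-subsidy: 1224 - 2Q = 86/3 + (2/15)Q gives Q* = 560.3125 and P* = 103.375.
With the subsidy, sellers receive Ps = Pb + 27 for each unit, where Pb is the price buyers pay.
On the curves, Pb = 1224 - 2Q and Ps = 86/3 + (2/15)Q; the wedge Ps − Pb = 27 gives 86/3 + (2/15)Q − (1224 - 2Q) = 27, so Q' = 572.96875.
Then Pb = 1224 − 2·572.96875 = 78.0625 and Ps = 86/3 + (2/15)·572.96875 = 105.0625.
The subsidy expands output by 572.96875 − 560.3125 = 12.65625 past the efficient level; on those units the gap between marginal cost and willingness to pay runs from 0 up to 27.
DWL = ½ × 27 × 12.65625 = 170.859375.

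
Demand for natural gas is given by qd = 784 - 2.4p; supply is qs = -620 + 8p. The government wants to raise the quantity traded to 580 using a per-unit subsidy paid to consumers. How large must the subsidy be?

Required subsidy s = 65 per unit

At q = 580, invert demand for the buyer price: pb = (784 − 580)/2.4 = 85; invert supply for the seller price: ps = (580 − (-620))/8 = 150.
The subsidy must fill the gap: s = ps − pb = 150 − 85 = 65.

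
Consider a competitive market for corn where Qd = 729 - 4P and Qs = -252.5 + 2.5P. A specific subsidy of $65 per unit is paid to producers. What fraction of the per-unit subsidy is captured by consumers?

Consumer share = 5/13

Pre-subsidy: 729 - 4P = -252.5 + 2.5P gives P* = 151, Q* = 125.
With the subsidy, sellers receive Ps = Pb + 65 for each unit, where Pb is the price buyers pay.
Supply in terms of Pb becomes Qs = -252.5 + 2.5(Pb + 65) = -90 + 2.5Pb. Setting this equal to demand: 729 - 4Pb = -90 + 2.5Pb, so Pb = 126.
Sellers receive Ps = 126 + 65 = 191; Q' = 729 − 4·126 = 225.
Buyers' price falls by P* − Pb = 151 − 126 = 25; sellers' price rises by Ps − P* = 191 − 151 = 40.
So consumers capture 25/65 = 5/13 of each unit of subsidy.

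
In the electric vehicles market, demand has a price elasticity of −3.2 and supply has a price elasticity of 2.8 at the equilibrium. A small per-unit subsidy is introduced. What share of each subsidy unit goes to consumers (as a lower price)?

Consumer share = 7/15

For a small subsidy around the equilibrium, the benefit split depends on the relative slopes, which at a point are proportional to the elasticities.
Buyer share = εs/(εs + |εd|) = 2.8/(2.8 + 3.2) = 7/15; seller share = |εd|/(εs + |εd|) = 8/15.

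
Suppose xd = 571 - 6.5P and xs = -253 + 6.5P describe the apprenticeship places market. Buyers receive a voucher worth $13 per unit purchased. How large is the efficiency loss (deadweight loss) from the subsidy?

Pre-subsidy: 571 - 6.5P = -253 + 6.5P gives P* = 824/13, x* = 159.
With the rebate, buyers effectively pay Pb = Ps − 13, where Ps is the price sellers receive.
Demand in terms of Ps becomes xd = 571 − 6.5(Ps − 13) = 655.5 - 6.5Ps. Setting this equal to supply: 655.5 - 6.5Ps = -253 + 6.5Ps, so Ps = 1817/26.
Buyers pay Pb = 1817/26 − 13 = 1479/26; x' = -253 + 6.5·(1817/26) = 201.25.
The subsidy expands output by 201.25 − 159 = 42.25 past the efficient level; on those units the gap between marginal cost and willingness to pay runs from 0 up to 13.
DWL = ½ × 13 × 42.25 = 274.625.

Deadweight loss = $274.625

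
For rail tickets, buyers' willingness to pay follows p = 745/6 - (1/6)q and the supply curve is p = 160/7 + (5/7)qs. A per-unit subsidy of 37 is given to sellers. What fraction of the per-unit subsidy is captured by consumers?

Pre-subsidy: 745/6 - (1/6)q = 160/7 + (5/7)q gives q* = 115 and p* = 105.
With the subsidy, sellers receive ps = pb + 37 for each unit, where pb is the price buyers pay.
On the curves, pb = 745/6 - (1/6)q and ps = 160/7 + (5/7)q; the wedge ps − pb = 37 gives 160/7 + (5/7)q − (745/6 - (1/6)q) = 37, so q' = 157.
Then pb = 745/6 − (1/6)·157 = 98 and ps = 160/7 + (5/7)·157 = 135.
Buyers' price falls by p* − pb = 105 − 98 = 7; sellers' price rises by ps − p* = 135 − 105 = 30.
So consumers capture 7/37 = 7/37 of each unit of subsidy.

Consumer share = 7/37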